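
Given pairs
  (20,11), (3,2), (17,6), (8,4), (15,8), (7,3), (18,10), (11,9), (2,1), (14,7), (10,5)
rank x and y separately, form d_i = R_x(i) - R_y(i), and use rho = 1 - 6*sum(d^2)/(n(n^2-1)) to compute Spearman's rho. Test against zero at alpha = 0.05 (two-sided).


Step 1: Rank x and y separately (midranks; no ties here).
rank(x): 20->11, 3->2, 17->9, 8->4, 15->8, 7->3, 18->10, 11->6, 2->1, 14->7, 10->5
rank(y): 11->11, 2->2, 6->6, 4->4, 8->8, 3->3, 10->10, 9->9, 1->1, 7->7, 5->5
Step 2: d_i = R_x(i) - R_y(i); compute d_i^2.
  (11-11)^2=0, (2-2)^2=0, (9-6)^2=9, (4-4)^2=0, (8-8)^2=0, (3-3)^2=0, (10-10)^2=0, (6-9)^2=9, (1-1)^2=0, (7-7)^2=0, (5-5)^2=0
sum(d^2) = 18.
Step 3: rho = 1 - 6*18 / (11*(11^2 - 1)) = 1 - 108/1320 = 0.918182.
Step 4: Under H0, t = rho * sqrt((n-2)/(1-rho^2)) = 6.9531 ~ t(9).
Step 5: Two-sided p-value from the t-distribution with 9 df = 0.000067.
Step 6: alpha = 0.05. reject H0.

rho = 0.9182, p = 0.000067, reject H0 at alpha = 0.05.


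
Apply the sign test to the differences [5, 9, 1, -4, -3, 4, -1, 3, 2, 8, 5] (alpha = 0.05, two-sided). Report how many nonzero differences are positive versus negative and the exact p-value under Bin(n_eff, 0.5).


Step 1: Discard zero differences. Original n = 11; n_eff = number of nonzero differences = 11.
Nonzero differences (with sign): +5, +9, +1, -4, -3, +4, -1, +3, +2, +8, +5
Step 2: Count signs: positive = 8, negative = 3.
Step 3: Under H0: P(positive) = 0.5, so the number of positives S ~ Bin(11, 0.5).
Step 4: Two-sided exact p-value = sum of Bin(11,0.5) probabilities at or below the observed probability = 0.226562.
Step 5: alpha = 0.05. fail to reject H0.

n_eff = 11, pos = 8, neg = 3, p = 0.226562, fail to reject H0.


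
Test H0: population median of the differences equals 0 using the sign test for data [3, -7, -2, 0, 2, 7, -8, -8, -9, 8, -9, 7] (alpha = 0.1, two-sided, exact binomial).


Step 1: Discard zero differences. Original n = 12; n_eff = number of nonzero differences = 11.
Nonzero differences (with sign): +3, -7, -2, +2, +7, -8, -8, -9, +8, -9, +7
Step 2: Count signs: positive = 5, negative = 6.
Step 3: Under H0: P(positive) = 0.5, so the number of positives S ~ Bin(11, 0.5).
Step 4: Two-sided exact p-value = sum of Bin(11,0.5) probabilities at or below the observed probability = 1.000000.
Step 5: alpha = 0.1. fail to reject H0.

n_eff = 11, pos = 5, neg = 6, p = 1.000000, fail to reject H0.


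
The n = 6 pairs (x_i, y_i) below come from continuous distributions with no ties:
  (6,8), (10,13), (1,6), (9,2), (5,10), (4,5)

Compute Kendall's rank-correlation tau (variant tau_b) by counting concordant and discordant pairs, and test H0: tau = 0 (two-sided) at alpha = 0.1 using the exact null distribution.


Step 1: Enumerate the 15 unordered pairs (i,j) with i<j and classify each by sign(x_j-x_i) * sign(y_j-y_i).
  (1,2):dx=+4,dy=+5->C; (1,3):dx=-5,dy=-2->C; (1,4):dx=+3,dy=-6->D; (1,5):dx=-1,dy=+2->D
  (1,6):dx=-2,dy=-3->C; (2,3):dx=-9,dy=-7->C; (2,4):dx=-1,dy=-11->C; (2,5):dx=-5,dy=-3->C
  (2,6):dx=-6,dy=-8->C; (3,4):dx=+8,dy=-4->D; (3,5):dx=+4,dy=+4->C; (3,6):dx=+3,dy=-1->D
  (4,5):dx=-4,dy=+8->D; (4,6):dx=-5,dy=+3->D; (5,6):dx=-1,dy=-5->C
Step 2: C = 9, D = 6, total pairs = 15.
Step 3: tau = (C - D)/(n(n-1)/2) = (9 - 6)/15 = 0.200000.
Step 4: Exact two-sided p-value (enumerate n! = 720 permutations of y under H0): p = 0.719444.
Step 5: alpha = 0.1. fail to reject H0.

tau_b = 0.2000 (C=9, D=6), p = 0.719444, fail to reject H0.


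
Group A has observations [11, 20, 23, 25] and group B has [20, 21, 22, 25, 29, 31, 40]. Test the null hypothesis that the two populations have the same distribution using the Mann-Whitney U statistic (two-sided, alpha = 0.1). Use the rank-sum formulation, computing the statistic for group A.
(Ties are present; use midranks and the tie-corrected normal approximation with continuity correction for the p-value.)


Step 1: Combine and sort all 11 observations; assign midranks.
sorted (value, group): (11,X), (20,X), (20,Y), (21,Y), (22,Y), (23,X), (25,X), (25,Y), (29,Y), (31,Y), (40,Y)
ranks: 11->1, 20->2.5, 20->2.5, 21->4, 22->5, 23->6, 25->7.5, 25->7.5, 29->9, 31->10, 40->11
Step 2: Rank sum for X: R1 = 1 + 2.5 + 6 + 7.5 = 17.
Step 3: U_X = R1 - n1(n1+1)/2 = 17 - 4*5/2 = 17 - 10 = 7.
       U_Y = n1*n2 - U_X = 28 - 7 = 21.
Step 4: Ties are present, so use the tie-corrected normal approximation (with continuity correction) for the p-value.
Step 5: p-value = 0.217200; compare to alpha = 0.1. fail to reject H0.

U_X = 7, p = 0.217200, fail to reject H0 at alpha = 0.1.


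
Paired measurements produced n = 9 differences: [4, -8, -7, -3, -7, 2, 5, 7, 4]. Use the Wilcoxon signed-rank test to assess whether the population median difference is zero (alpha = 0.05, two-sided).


Step 1: Drop any zero differences (none here) and take |d_i|.
|d| = [4, 8, 7, 3, 7, 2, 5, 7, 4]
Step 2: Midrank |d_i| (ties get averaged ranks).
ranks: |4|->3.5, |8|->9, |7|->7, |3|->2, |7|->7, |2|->1, |5|->5, |7|->7, |4|->3.5
Step 3: Attach original signs; sum ranks with positive sign and with negative sign.
W+ = 3.5 + 1 + 5 + 7 + 3.5 = 20
W- = 9 + 7 + 2 + 7 = 25
(Check: W+ + W- = 45 should equal n(n+1)/2 = 45.)
Step 4: Test statistic W = min(W+, W-) = 20.
Step 5: Ties in |d|, so use the tie-corrected normal approximation.
        E[W] = n(n+1)/4 = 9*10/4 = 22.5.
        Tie groups: |d|=4 (t=2), |d|=7 (t=3); sum(t^3 - t) = 30.
        Var[W] = n(n+1)(2n+1)/24 - sum(t^3-t)/48 = 1710/24 - 30/48 = 70.625.
        z = (W - E[W]) / sqrt(Var[W]) = (20 - 22.5) / 8.4039 = -0.2975.
        Two-sided p = 2*Phi(z) = 0.766099.
Step 6: alpha = 0.05. fail to reject H0.

W+ = 20, W- = 25, W = min = 20, p = 0.766099, fail to reject H0.


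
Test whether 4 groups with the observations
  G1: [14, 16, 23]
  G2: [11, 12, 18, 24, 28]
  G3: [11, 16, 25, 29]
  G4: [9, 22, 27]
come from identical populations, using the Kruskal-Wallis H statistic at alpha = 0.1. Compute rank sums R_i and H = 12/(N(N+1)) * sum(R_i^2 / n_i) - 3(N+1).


Step 1: Combine all N = 15 observations and assign midranks.
sorted (value, group, rank): (9,G4,1), (11,G2,2.5), (11,G3,2.5), (12,G2,4), (14,G1,5), (16,G1,6.5), (16,G3,6.5), (18,G2,8), (22,G4,9), (23,G1,10), (24,G2,11), (25,G3,12), (27,G4,13), (28,G2,14), (29,G3,15)
Step 2: Sum ranks within each group.
R_1 = 21.5 (n_1 = 3)
R_2 = 39.5 (n_2 = 5)
R_3 = 36 (n_3 = 4)
R_4 = 23 (n_4 = 3)
Step 3: H = 12/(N(N+1)) * sum(R_i^2/n_i) - 3(N+1)
     = 12/(15*16) * (21.5^2/3 + 39.5^2/5 + 36^2/4 + 23^2/3) - 3*16
     = 0.050000 * 966.467 - 48
     = 0.323333.
Step 4: Ties present; correction factor C = 1 - 12/(15^3 - 15) = 0.996429. Corrected H = 0.323333 / 0.996429 = 0.324492.
Step 5: Under H0, H ~ chi^2(3); p-value = 0.955358.
Step 6: alpha = 0.1. fail to reject H0.

H = 0.3245, df = 3, p = 0.955358, fail to reject H0.


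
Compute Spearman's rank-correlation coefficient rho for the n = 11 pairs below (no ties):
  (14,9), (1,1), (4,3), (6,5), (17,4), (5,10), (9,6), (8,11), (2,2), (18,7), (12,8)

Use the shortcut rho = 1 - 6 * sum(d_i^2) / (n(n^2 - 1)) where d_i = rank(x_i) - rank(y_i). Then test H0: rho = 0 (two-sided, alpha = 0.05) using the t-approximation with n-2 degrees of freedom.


Step 1: Rank x and y separately (midranks; no ties here).
rank(x): 14->9, 1->1, 4->3, 6->5, 17->10, 5->4, 9->7, 8->6, 2->2, 18->11, 12->8
rank(y): 9->9, 1->1, 3->3, 5->5, 4->4, 10->10, 6->6, 11->11, 2->2, 7->7, 8->8
Step 2: d_i = R_x(i) - R_y(i); compute d_i^2.
  (9-9)^2=0, (1-1)^2=0, (3-3)^2=0, (5-5)^2=0, (10-4)^2=36, (4-10)^2=36, (7-6)^2=1, (6-11)^2=25, (2-2)^2=0, (11-7)^2=16, (8-8)^2=0
sum(d^2) = 114.
Step 3: rho = 1 - 6*114 / (11*(11^2 - 1)) = 1 - 684/1320 = 0.481818.
Step 4: Under H0, t = rho * sqrt((n-2)/(1-rho^2)) = 1.6496 ~ t(9).
Step 5: Two-sided p-value from the t-distribution with 9 df = 0.133434.
Step 6: alpha = 0.05. fail to reject H0.

rho = 0.4818, p = 0.133434, fail to reject H0 at alpha = 0.05.


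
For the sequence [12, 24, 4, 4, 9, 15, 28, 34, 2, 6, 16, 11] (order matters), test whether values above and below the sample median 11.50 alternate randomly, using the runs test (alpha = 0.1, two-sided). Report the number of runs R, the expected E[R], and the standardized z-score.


Step 1: Compute median = 11.50; label A = above, B = below.
Labels in order: AABBBAAABBAB  (n_A = 6, n_B = 6)
Step 2: Count runs R = 6.
Step 3: Under H0 (random ordering), E[R] = 2*n_A*n_B/(n_A+n_B) + 1 = 2*6*6/12 + 1 = 7.0000.
        Var[R] = 2*n_A*n_B*(2*n_A*n_B - n_A - n_B) / ((n_A+n_B)^2 * (n_A+n_B-1)) = 4320/1584 = 2.7273.
        SD[R] = 1.6514.
Step 4: Continuity-corrected z = (R + 0.5 - E[R]) / SD[R] = (6 + 0.5 - 7.0000) / 1.6514 = -0.3028.
Step 5: Two-sided p-value via normal approximation = 2*(1 - Phi(|z|)) = 0.762069.
Step 6: alpha = 0.1. fail to reject H0.

R = 6, z = -0.3028, p = 0.762069, fail to reject H0.


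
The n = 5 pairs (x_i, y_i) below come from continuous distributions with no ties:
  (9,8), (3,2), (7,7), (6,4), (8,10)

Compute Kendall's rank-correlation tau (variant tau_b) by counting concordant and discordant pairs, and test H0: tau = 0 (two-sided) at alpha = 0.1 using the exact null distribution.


Step 1: Enumerate the 10 unordered pairs (i,j) with i<j and classify each by sign(x_j-x_i) * sign(y_j-y_i).
  (1,2):dx=-6,dy=-6->C; (1,3):dx=-2,dy=-1->C; (1,4):dx=-3,dy=-4->C; (1,5):dx=-1,dy=+2->D
  (2,3):dx=+4,dy=+5->C; (2,4):dx=+3,dy=+2->C; (2,5):dx=+5,dy=+8->C; (3,4):dx=-1,dy=-3->C
  (3,5):dx=+1,dy=+3->C; (4,5):dx=+2,dy=+6->C
Step 2: C = 9, D = 1, total pairs = 10.
Step 3: tau = (C - D)/(n(n-1)/2) = (9 - 1)/10 = 0.800000.
Step 4: Exact two-sided p-value (enumerate n! = 120 permutations of y under H0): p = 0.083333.
Step 5: alpha = 0.1. reject H0.

tau_b = 0.8000 (C=9, D=1), p = 0.083333, reject H0.


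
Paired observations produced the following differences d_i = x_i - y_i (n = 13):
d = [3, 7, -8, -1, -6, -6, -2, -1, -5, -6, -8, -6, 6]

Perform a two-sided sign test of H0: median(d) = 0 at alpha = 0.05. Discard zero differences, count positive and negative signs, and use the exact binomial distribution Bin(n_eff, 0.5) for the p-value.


Step 1: Discard zero differences. Original n = 13; n_eff = number of nonzero differences = 13.
Nonzero differences (with sign): +3, +7, -8, -1, -6, -6, -2, -1, -5, -6, -8, -6, +6
Step 2: Count signs: positive = 3, negative = 10.
Step 3: Under H0: P(positive) = 0.5, so the number of positives S ~ Bin(13, 0.5).
Step 4: Two-sided exact p-value = sum of Bin(13,0.5) probabilities at or below the observed probability = 0.092285.
Step 5: alpha = 0.05. fail to reject H0.

n_eff = 13, pos = 3, neg = 10, p = 0.092285, fail to reject H0.


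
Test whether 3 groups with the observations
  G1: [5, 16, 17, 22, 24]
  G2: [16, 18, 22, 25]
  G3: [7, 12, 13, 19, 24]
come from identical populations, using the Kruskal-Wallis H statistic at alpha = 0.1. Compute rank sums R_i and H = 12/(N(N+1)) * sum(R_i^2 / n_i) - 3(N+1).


Step 1: Combine all N = 14 observations and assign midranks.
sorted (value, group, rank): (5,G1,1), (7,G3,2), (12,G3,3), (13,G3,4), (16,G1,5.5), (16,G2,5.5), (17,G1,7), (18,G2,8), (19,G3,9), (22,G1,10.5), (22,G2,10.5), (24,G1,12.5), (24,G3,12.5), (25,G2,14)
Step 2: Sum ranks within each group.
R_1 = 36.5 (n_1 = 5)
R_2 = 38 (n_2 = 4)
R_3 = 30.5 (n_3 = 5)
Step 3: H = 12/(N(N+1)) * sum(R_i^2/n_i) - 3(N+1)
     = 12/(14*15) * (36.5^2/5 + 38^2/4 + 30.5^2/5) - 3*15
     = 0.057143 * 813.5 - 45
     = 1.485714.
Step 4: Ties present; correction factor C = 1 - 18/(14^3 - 14) = 0.993407. Corrected H = 1.485714 / 0.993407 = 1.495575.
Step 5: Under H0, H ~ chi^2(2); p-value = 0.473413.
Step 6: alpha = 0.1. fail to reject H0.

H = 1.4956, df = 2, p = 0.473413, fail to reject H0.


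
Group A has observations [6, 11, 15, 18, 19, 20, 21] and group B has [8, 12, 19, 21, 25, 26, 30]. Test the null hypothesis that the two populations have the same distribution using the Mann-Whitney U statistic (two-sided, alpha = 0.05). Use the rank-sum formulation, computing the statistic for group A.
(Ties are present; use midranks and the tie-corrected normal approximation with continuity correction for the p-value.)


Step 1: Combine and sort all 14 observations; assign midranks.
sorted (value, group): (6,X), (8,Y), (11,X), (12,Y), (15,X), (18,X), (19,X), (19,Y), (20,X), (21,X), (21,Y), (25,Y), (26,Y), (30,Y)
ranks: 6->1, 8->2, 11->3, 12->4, 15->5, 18->6, 19->7.5, 19->7.5, 20->9, 21->10.5, 21->10.5, 25->12, 26->13, 30->14
Step 2: Rank sum for X: R1 = 1 + 3 + 5 + 6 + 7.5 + 9 + 10.5 = 42.
Step 3: U_X = R1 - n1(n1+1)/2 = 42 - 7*8/2 = 42 - 28 = 14.
       U_Y = n1*n2 - U_X = 49 - 14 = 35.
Step 4: Ties are present, so use the tie-corrected normal approximation (with continuity correction) for the p-value.
Step 5: p-value = 0.200345; compare to alpha = 0.05. fail to reject H0.

U_X = 14, p = 0.200345, fail to reject H0 at alpha = 0.05.


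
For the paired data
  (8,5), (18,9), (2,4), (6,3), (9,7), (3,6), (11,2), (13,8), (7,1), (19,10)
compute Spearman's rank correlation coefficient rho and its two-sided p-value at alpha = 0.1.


Step 1: Rank x and y separately (midranks; no ties here).
rank(x): 8->5, 18->9, 2->1, 6->3, 9->6, 3->2, 11->7, 13->8, 7->4, 19->10
rank(y): 5->5, 9->9, 4->4, 3->3, 7->7, 6->6, 2->2, 8->8, 1->1, 10->10
Step 2: d_i = R_x(i) - R_y(i); compute d_i^2.
  (5-5)^2=0, (9-9)^2=0, (1-4)^2=9, (3-3)^2=0, (6-7)^2=1, (2-6)^2=16, (7-2)^2=25, (8-8)^2=0, (4-1)^2=9, (10-10)^2=0
sum(d^2) = 60.
Step 3: rho = 1 - 6*60 / (10*(10^2 - 1)) = 1 - 360/990 = 0.636364.
Step 4: Under H0, t = rho * sqrt((n-2)/(1-rho^2)) = 2.3333 ~ t(8).
Step 5: Two-sided p-value from the t-distribution with 8 df = 0.047912.
Step 6: alpha = 0.1. reject H0.

rho = 0.6364, p = 0.047912, reject H0 at alpha = 0.1.


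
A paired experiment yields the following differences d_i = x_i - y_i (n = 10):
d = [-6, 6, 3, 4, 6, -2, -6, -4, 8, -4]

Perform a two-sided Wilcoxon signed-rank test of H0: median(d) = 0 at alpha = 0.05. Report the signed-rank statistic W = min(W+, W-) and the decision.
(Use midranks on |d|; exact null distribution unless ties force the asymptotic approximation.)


Step 1: Drop any zero differences (none here) and take |d_i|.
|d| = [6, 6, 3, 4, 6, 2, 6, 4, 8, 4]
Step 2: Midrank |d_i| (ties get averaged ranks).
ranks: |6|->7.5, |6|->7.5, |3|->2, |4|->4, |6|->7.5, |2|->1, |6|->7.5, |4|->4, |8|->10, |4|->4
Step 3: Attach original signs; sum ranks with positive sign and with negative sign.
W+ = 7.5 + 2 + 4 + 7.5 + 10 = 31
W- = 7.5 + 1 + 7.5 + 4 + 4 = 24
(Check: W+ + W- = 55 should equal n(n+1)/2 = 55.)
Step 4: Test statistic W = min(W+, W-) = 24.
Step 5: Ties in |d|, so use the tie-corrected normal approximation.
        E[W] = n(n+1)/4 = 10*11/4 = 27.5.
        Tie groups: |d|=4 (t=3), |d|=6 (t=4); sum(t^3 - t) = 84.
        Var[W] = n(n+1)(2n+1)/24 - sum(t^3-t)/48 = 2310/24 - 84/48 = 94.5.
        z = (W - E[W]) / sqrt(Var[W]) = (24 - 27.5) / 9.7211 = -0.3600.
        Two-sided p = 2*Phi(z) = 0.718816.
Step 6: alpha = 0.05. fail to reject H0.

W+ = 31, W- = 24, W = min = 24, p = 0.718816, fail to reject H0.


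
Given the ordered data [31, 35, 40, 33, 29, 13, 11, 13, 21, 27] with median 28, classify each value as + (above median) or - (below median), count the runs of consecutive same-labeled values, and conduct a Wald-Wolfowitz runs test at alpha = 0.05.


Step 1: Compute median = 28; label A = above, B = below.
Labels in order: AAAAABBBBB  (n_A = 5, n_B = 5)
Step 2: Count runs R = 2.
Step 3: Under H0 (random ordering), E[R] = 2*n_A*n_B/(n_A+n_B) + 1 = 2*5*5/10 + 1 = 6.0000.
        Var[R] = 2*n_A*n_B*(2*n_A*n_B - n_A - n_B) / ((n_A+n_B)^2 * (n_A+n_B-1)) = 2000/900 = 2.2222.
        SD[R] = 1.4907.
Step 4: Continuity-corrected z = (R + 0.5 - E[R]) / SD[R] = (2 + 0.5 - 6.0000) / 1.4907 = -2.3479.
Step 5: Two-sided p-value via normal approximation = 2*(1 - Phi(|z|)) = 0.018881.
Step 6: alpha = 0.05. reject H0.

R = 2, z = -2.3479, p = 0.018881, reject H0.


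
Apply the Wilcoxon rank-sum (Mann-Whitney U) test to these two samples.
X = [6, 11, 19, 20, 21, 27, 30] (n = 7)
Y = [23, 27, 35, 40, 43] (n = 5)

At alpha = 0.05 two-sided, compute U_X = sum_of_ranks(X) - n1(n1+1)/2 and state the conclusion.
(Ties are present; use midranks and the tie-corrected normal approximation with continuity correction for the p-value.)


Step 1: Combine and sort all 12 observations; assign midranks.
sorted (value, group): (6,X), (11,X), (19,X), (20,X), (21,X), (23,Y), (27,X), (27,Y), (30,X), (35,Y), (40,Y), (43,Y)
ranks: 6->1, 11->2, 19->3, 20->4, 21->5, 23->6, 27->7.5, 27->7.5, 30->9, 35->10, 40->11, 43->12
Step 2: Rank sum for X: R1 = 1 + 2 + 3 + 4 + 5 + 7.5 + 9 = 31.5.
Step 3: U_X = R1 - n1(n1+1)/2 = 31.5 - 7*8/2 = 31.5 - 28 = 3.5.
       U_Y = n1*n2 - U_X = 35 - 3.5 = 31.5.
Step 4: Ties are present, so use the tie-corrected normal approximation (with continuity correction) for the p-value.
Step 5: p-value = 0.028075; compare to alpha = 0.05. reject H0.

U_X = 3.5, p = 0.028075, reject H0 at alpha = 0.05.


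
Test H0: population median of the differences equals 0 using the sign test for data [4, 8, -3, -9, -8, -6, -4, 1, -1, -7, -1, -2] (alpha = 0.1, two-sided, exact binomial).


Step 1: Discard zero differences. Original n = 12; n_eff = number of nonzero differences = 12.
Nonzero differences (with sign): +4, +8, -3, -9, -8, -6, -4, +1, -1, -7, -1, -2
Step 2: Count signs: positive = 3, negative = 9.
Step 3: Under H0: P(positive) = 0.5, so the number of positives S ~ Bin(12, 0.5).
Step 4: Two-sided exact p-value = sum of Bin(12,0.5) probabilities at or below the observed probability = 0.145996.
Step 5: alpha = 0.1. fail to reject H0.

n_eff = 12, pos = 3, neg = 9, p = 0.145996, fail to reject H0.


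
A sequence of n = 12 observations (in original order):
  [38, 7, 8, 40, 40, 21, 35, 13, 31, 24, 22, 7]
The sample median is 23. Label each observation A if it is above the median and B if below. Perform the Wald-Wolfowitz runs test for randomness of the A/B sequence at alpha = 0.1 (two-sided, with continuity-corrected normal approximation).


Step 1: Compute median = 23; label A = above, B = below.
Labels in order: ABBAABABAABB  (n_A = 6, n_B = 6)
Step 2: Count runs R = 8.
Step 3: Under H0 (random ordering), E[R] = 2*n_A*n_B/(n_A+n_B) + 1 = 2*6*6/12 + 1 = 7.0000.
        Var[R] = 2*n_A*n_B*(2*n_A*n_B - n_A - n_B) / ((n_A+n_B)^2 * (n_A+n_B-1)) = 4320/1584 = 2.7273.
        SD[R] = 1.6514.
Step 4: Continuity-corrected z = (R - 0.5 - E[R]) / SD[R] = (8 - 0.5 - 7.0000) / 1.6514 = 0.3028.
Step 5: Two-sided p-value via normal approximation = 2*(1 - Phi(|z|)) = 0.762069.
Step 6: alpha = 0.1. fail to reject H0.

R = 8, z = 0.3028, p = 0.762069, fail to reject H0.


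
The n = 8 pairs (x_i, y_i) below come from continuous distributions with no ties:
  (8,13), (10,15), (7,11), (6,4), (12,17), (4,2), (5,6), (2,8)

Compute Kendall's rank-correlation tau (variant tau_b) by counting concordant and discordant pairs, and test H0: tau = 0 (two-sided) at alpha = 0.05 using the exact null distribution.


Step 1: Enumerate the 28 unordered pairs (i,j) with i<j and classify each by sign(x_j-x_i) * sign(y_j-y_i).
  (1,2):dx=+2,dy=+2->C; (1,3):dx=-1,dy=-2->C; (1,4):dx=-2,dy=-9->C; (1,5):dx=+4,dy=+4->C
  (1,6):dx=-4,dy=-11->C; (1,7):dx=-3,dy=-7->C; (1,8):dx=-6,dy=-5->C; (2,3):dx=-3,dy=-4->C
  (2,4):dx=-4,dy=-11->C; (2,5):dx=+2,dy=+2->C; (2,6):dx=-6,dy=-13->C; (2,7):dx=-5,dy=-9->C
  (2,8):dx=-8,dy=-7->C; (3,4):dx=-1,dy=-7->C; (3,5):dx=+5,dy=+6->C; (3,6):dx=-3,dy=-9->C
  (3,7):dx=-2,dy=-5->C; (3,8):dx=-5,dy=-3->C; (4,5):dx=+6,dy=+13->C; (4,6):dx=-2,dy=-2->C
  (4,7):dx=-1,dy=+2->D; (4,8):dx=-4,dy=+4->D; (5,6):dx=-8,dy=-15->C; (5,7):dx=-7,dy=-11->C
  (5,8):dx=-10,dy=-9->C; (6,7):dx=+1,dy=+4->C; (6,8):dx=-2,dy=+6->D; (7,8):dx=-3,dy=+2->D
Step 2: C = 24, D = 4, total pairs = 28.
Step 3: tau = (C - D)/(n(n-1)/2) = (24 - 4)/28 = 0.714286.
Step 4: Exact two-sided p-value (enumerate n! = 40320 permutations of y under H0): p = 0.014137.
Step 5: alpha = 0.05. reject H0.

tau_b = 0.7143 (C=24, D=4), p = 0.014137, reject H0.


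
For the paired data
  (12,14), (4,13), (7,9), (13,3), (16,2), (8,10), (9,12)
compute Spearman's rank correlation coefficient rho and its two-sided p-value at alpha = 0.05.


Step 1: Rank x and y separately (midranks; no ties here).
rank(x): 12->5, 4->1, 7->2, 13->6, 16->7, 8->3, 9->4
rank(y): 14->7, 13->6, 9->3, 3->2, 2->1, 10->4, 12->5
Step 2: d_i = R_x(i) - R_y(i); compute d_i^2.
  (5-7)^2=4, (1-6)^2=25, (2-3)^2=1, (6-2)^2=16, (7-1)^2=36, (3-4)^2=1, (4-5)^2=1
sum(d^2) = 84.
Step 3: rho = 1 - 6*84 / (7*(7^2 - 1)) = 1 - 504/336 = -0.500000.
Step 4: Under H0, t = rho * sqrt((n-2)/(1-rho^2)) = -1.2910 ~ t(5).
Step 5: Two-sided p-value from the t-distribution with 5 df = 0.253170.
Step 6: alpha = 0.05. fail to reject H0.

rho = -0.5000, p = 0.253170, fail to reject H0 at alpha = 0.05.


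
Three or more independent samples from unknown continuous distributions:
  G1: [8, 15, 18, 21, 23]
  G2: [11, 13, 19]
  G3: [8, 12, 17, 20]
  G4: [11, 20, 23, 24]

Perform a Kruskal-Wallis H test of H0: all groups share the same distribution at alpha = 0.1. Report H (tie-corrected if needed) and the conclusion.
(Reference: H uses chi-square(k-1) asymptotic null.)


Step 1: Combine all N = 16 observations and assign midranks.
sorted (value, group, rank): (8,G1,1.5), (8,G3,1.5), (11,G2,3.5), (11,G4,3.5), (12,G3,5), (13,G2,6), (15,G1,7), (17,G3,8), (18,G1,9), (19,G2,10), (20,G3,11.5), (20,G4,11.5), (21,G1,13), (23,G1,14.5), (23,G4,14.5), (24,G4,16)
Step 2: Sum ranks within each group.
R_1 = 45 (n_1 = 5)
R_2 = 19.5 (n_2 = 3)
R_3 = 26 (n_3 = 4)
R_4 = 45.5 (n_4 = 4)
Step 3: H = 12/(N(N+1)) * sum(R_i^2/n_i) - 3(N+1)
     = 12/(16*17) * (45^2/5 + 19.5^2/3 + 26^2/4 + 45.5^2/4) - 3*17
     = 0.044118 * 1218.31 - 51
     = 2.749081.
Step 4: Ties present; correction factor C = 1 - 24/(16^3 - 16) = 0.994118. Corrected H = 2.749081 / 0.994118 = 2.765348.
Step 5: Under H0, H ~ chi^2(3); p-value = 0.429236.
Step 6: alpha = 0.1. fail to reject H0.

H = 2.7653, df = 3, p = 0.429236, fail to reject H0.


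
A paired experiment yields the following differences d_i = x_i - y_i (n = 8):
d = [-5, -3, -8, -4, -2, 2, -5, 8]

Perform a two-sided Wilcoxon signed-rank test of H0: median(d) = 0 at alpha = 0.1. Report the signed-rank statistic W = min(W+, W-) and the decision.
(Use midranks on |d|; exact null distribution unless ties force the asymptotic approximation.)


Step 1: Drop any zero differences (none here) and take |d_i|.
|d| = [5, 3, 8, 4, 2, 2, 5, 8]
Step 2: Midrank |d_i| (ties get averaged ranks).
ranks: |5|->5.5, |3|->3, |8|->7.5, |4|->4, |2|->1.5, |2|->1.5, |5|->5.5, |8|->7.5
Step 3: Attach original signs; sum ranks with positive sign and with negative sign.
W+ = 1.5 + 7.5 = 9
W- = 5.5 + 3 + 7.5 + 4 + 1.5 + 5.5 = 27
(Check: W+ + W- = 36 should equal n(n+1)/2 = 36.)
Step 4: Test statistic W = min(W+, W-) = 9.
Step 5: Ties in |d|, so use the tie-corrected normal approximation.
        E[W] = n(n+1)/4 = 8*9/4 = 18.
        Tie groups: |d|=2 (t=2), |d|=5 (t=2), |d|=8 (t=2); sum(t^3 - t) = 18.
        Var[W] = n(n+1)(2n+1)/24 - sum(t^3-t)/48 = 1224/24 - 18/48 = 50.625.
        z = (W - E[W]) / sqrt(Var[W]) = (9 - 18) / 7.1151 = -1.2649.
        Two-sided p = 2*Phi(z) = 0.205903.
Step 6: alpha = 0.1. fail to reject H0.

W+ = 9, W- = 27, W = min = 9, p = 0.205903, fail to reject H0.


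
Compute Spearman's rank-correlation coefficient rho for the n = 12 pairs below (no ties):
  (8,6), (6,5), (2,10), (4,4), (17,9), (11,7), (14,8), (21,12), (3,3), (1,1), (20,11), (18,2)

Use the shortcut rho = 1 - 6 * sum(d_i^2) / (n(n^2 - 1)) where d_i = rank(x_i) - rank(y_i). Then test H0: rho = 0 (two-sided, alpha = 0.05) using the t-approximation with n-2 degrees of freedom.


Step 1: Rank x and y separately (midranks; no ties here).
rank(x): 8->6, 6->5, 2->2, 4->4, 17->9, 11->7, 14->8, 21->12, 3->3, 1->1, 20->11, 18->10
rank(y): 6->6, 5->5, 10->10, 4->4, 9->9, 7->7, 8->8, 12->12, 3->3, 1->1, 11->11, 2->2
Step 2: d_i = R_x(i) - R_y(i); compute d_i^2.
  (6-6)^2=0, (5-5)^2=0, (2-10)^2=64, (4-4)^2=0, (9-9)^2=0, (7-7)^2=0, (8-8)^2=0, (12-12)^2=0, (3-3)^2=0, (1-1)^2=0, (11-11)^2=0, (10-2)^2=64
sum(d^2) = 128.
Step 3: rho = 1 - 6*128 / (12*(12^2 - 1)) = 1 - 768/1716 = 0.552448.
Step 4: Under H0, t = rho * sqrt((n-2)/(1-rho^2)) = 2.0959 ~ t(10).
Step 5: Two-sided p-value from the t-distribution with 10 df = 0.062511.
Step 6: alpha = 0.05. fail to reject H0.

rho = 0.5524, p = 0.062511, fail to reject H0 at alpha = 0.05.


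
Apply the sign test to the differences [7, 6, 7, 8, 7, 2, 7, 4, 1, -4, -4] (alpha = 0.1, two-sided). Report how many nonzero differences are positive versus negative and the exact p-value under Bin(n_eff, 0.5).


Step 1: Discard zero differences. Original n = 11; n_eff = number of nonzero differences = 11.
Nonzero differences (with sign): +7, +6, +7, +8, +7, +2, +7, +4, +1, -4, -4
Step 2: Count signs: positive = 9, negative = 2.
Step 3: Under H0: P(positive) = 0.5, so the number of positives S ~ Bin(11, 0.5).
Step 4: Two-sided exact p-value = sum of Bin(11,0.5) probabilities at or below the observed probability = 0.065430.
Step 5: alpha = 0.1. reject H0.

n_eff = 11, pos = 9, neg = 2, p = 0.065430, reject H0.


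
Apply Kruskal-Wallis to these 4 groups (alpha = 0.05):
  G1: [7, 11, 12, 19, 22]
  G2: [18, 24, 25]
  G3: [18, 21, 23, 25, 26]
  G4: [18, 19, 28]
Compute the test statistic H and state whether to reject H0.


Step 1: Combine all N = 16 observations and assign midranks.
sorted (value, group, rank): (7,G1,1), (11,G1,2), (12,G1,3), (18,G2,5), (18,G3,5), (18,G4,5), (19,G1,7.5), (19,G4,7.5), (21,G3,9), (22,G1,10), (23,G3,11), (24,G2,12), (25,G2,13.5), (25,G3,13.5), (26,G3,15), (28,G4,16)
Step 2: Sum ranks within each group.
R_1 = 23.5 (n_1 = 5)
R_2 = 30.5 (n_2 = 3)
R_3 = 53.5 (n_3 = 5)
R_4 = 28.5 (n_4 = 3)
Step 3: H = 12/(N(N+1)) * sum(R_i^2/n_i) - 3(N+1)
     = 12/(16*17) * (23.5^2/5 + 30.5^2/3 + 53.5^2/5 + 28.5^2/3) - 3*17
     = 0.044118 * 1263.73 - 51
     = 4.752941.
Step 4: Ties present; correction factor C = 1 - 36/(16^3 - 16) = 0.991176. Corrected H = 4.752941 / 0.991176 = 4.795252.
Step 5: Under H0, H ~ chi^2(3); p-value = 0.187419.
Step 6: alpha = 0.05. fail to reject H0.

H = 4.7953, df = 3, p = 0.187419, fail to reject H0.


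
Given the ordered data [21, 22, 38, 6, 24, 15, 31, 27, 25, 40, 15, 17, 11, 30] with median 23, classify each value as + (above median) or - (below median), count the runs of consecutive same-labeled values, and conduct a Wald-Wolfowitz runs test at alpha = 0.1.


Step 1: Compute median = 23; label A = above, B = below.
Labels in order: BBABABAAAABBBA  (n_A = 7, n_B = 7)
Step 2: Count runs R = 8.
Step 3: Under H0 (random ordering), E[R] = 2*n_A*n_B/(n_A+n_B) + 1 = 2*7*7/14 + 1 = 8.0000.
        Var[R] = 2*n_A*n_B*(2*n_A*n_B - n_A - n_B) / ((n_A+n_B)^2 * (n_A+n_B-1)) = 8232/2548 = 3.2308.
        SD[R] = 1.7974.
Step 4: R = E[R], so z = 0 with no continuity correction.
Step 5: Two-sided p-value via normal approximation = 2*(1 - Phi(|z|)) = 1.000000.
Step 6: alpha = 0.1. fail to reject H0.

R = 8, z = 0.0000, p = 1.000000, fail to reject H0.


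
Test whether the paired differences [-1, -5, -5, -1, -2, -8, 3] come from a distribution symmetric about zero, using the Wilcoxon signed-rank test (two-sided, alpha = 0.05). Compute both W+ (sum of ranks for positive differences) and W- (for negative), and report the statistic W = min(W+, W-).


Step 1: Drop any zero differences (none here) and take |d_i|.
|d| = [1, 5, 5, 1, 2, 8, 3]
Step 2: Midrank |d_i| (ties get averaged ranks).
ranks: |1|->1.5, |5|->5.5, |5|->5.5, |1|->1.5, |2|->3, |8|->7, |3|->4
Step 3: Attach original signs; sum ranks with positive sign and with negative sign.
W+ = 4 = 4
W- = 1.5 + 5.5 + 5.5 + 1.5 + 3 + 7 = 24
(Check: W+ + W- = 28 should equal n(n+1)/2 = 28.)
Step 4: Test statistic W = min(W+, W-) = 4.
Step 5: Ties in |d|, so use the tie-corrected normal approximation.
        E[W] = n(n+1)/4 = 7*8/4 = 14.
        Tie groups: |d|=1 (t=2), |d|=5 (t=2); sum(t^3 - t) = 12.
        Var[W] = n(n+1)(2n+1)/24 - sum(t^3-t)/48 = 840/24 - 12/48 = 34.75.
        z = (W - E[W]) / sqrt(Var[W]) = (4 - 14) / 5.8949 = -1.6964.
        Two-sided p = 2*Phi(z) = 0.089814.
Step 6: alpha = 0.05. fail to reject H0.

W+ = 4, W- = 24, W = min = 4, p = 0.089814, fail to reject H0.


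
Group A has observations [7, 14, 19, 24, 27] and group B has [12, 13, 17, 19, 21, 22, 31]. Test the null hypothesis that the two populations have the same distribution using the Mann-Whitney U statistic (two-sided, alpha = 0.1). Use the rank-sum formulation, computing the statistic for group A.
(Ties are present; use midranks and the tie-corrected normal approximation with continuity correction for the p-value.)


Step 1: Combine and sort all 12 observations; assign midranks.
sorted (value, group): (7,X), (12,Y), (13,Y), (14,X), (17,Y), (19,X), (19,Y), (21,Y), (22,Y), (24,X), (27,X), (31,Y)
ranks: 7->1, 12->2, 13->3, 14->4, 17->5, 19->6.5, 19->6.5, 21->8, 22->9, 24->10, 27->11, 31->12
Step 2: Rank sum for X: R1 = 1 + 4 + 6.5 + 10 + 11 = 32.5.
Step 3: U_X = R1 - n1(n1+1)/2 = 32.5 - 5*6/2 = 32.5 - 15 = 17.5.
       U_Y = n1*n2 - U_X = 35 - 17.5 = 17.5.
Step 4: Ties are present, so use the tie-corrected normal approximation (with continuity correction) for the p-value.
Step 5: p-value = 1.000000; compare to alpha = 0.1. fail to reject H0.

U_X = 17.5, p = 1.000000, fail to reject H0 at alpha = 0.1.


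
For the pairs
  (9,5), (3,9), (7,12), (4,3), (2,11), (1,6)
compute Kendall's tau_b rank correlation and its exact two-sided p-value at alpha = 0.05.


Step 1: Enumerate the 15 unordered pairs (i,j) with i<j and classify each by sign(x_j-x_i) * sign(y_j-y_i).
  (1,2):dx=-6,dy=+4->D; (1,3):dx=-2,dy=+7->D; (1,4):dx=-5,dy=-2->C; (1,5):dx=-7,dy=+6->D
  (1,6):dx=-8,dy=+1->D; (2,3):dx=+4,dy=+3->C; (2,4):dx=+1,dy=-6->D; (2,5):dx=-1,dy=+2->D
  (2,6):dx=-2,dy=-3->C; (3,4):dx=-3,dy=-9->C; (3,5):dx=-5,dy=-1->C; (3,6):dx=-6,dy=-6->C
  (4,5):dx=-2,dy=+8->D; (4,6):dx=-3,dy=+3->D; (5,6):dx=-1,dy=-5->C
Step 2: C = 7, D = 8, total pairs = 15.
Step 3: tau = (C - D)/(n(n-1)/2) = (7 - 8)/15 = -0.066667.
Step 4: Exact two-sided p-value (enumerate n! = 720 permutations of y under H0): p = 1.000000.
Step 5: alpha = 0.05. fail to reject H0.

tau_b = -0.0667 (C=7, D=8), p = 1.000000, fail to reject H0.


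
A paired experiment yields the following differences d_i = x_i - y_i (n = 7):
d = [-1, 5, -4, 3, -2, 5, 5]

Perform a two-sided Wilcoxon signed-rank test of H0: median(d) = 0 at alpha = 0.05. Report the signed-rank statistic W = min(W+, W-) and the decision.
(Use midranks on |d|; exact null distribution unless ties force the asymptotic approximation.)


Step 1: Drop any zero differences (none here) and take |d_i|.
|d| = [1, 5, 4, 3, 2, 5, 5]
Step 2: Midrank |d_i| (ties get averaged ranks).
ranks: |1|->1, |5|->6, |4|->4, |3|->3, |2|->2, |5|->6, |5|->6
Step 3: Attach original signs; sum ranks with positive sign and with negative sign.
W+ = 6 + 3 + 6 + 6 = 21
W- = 1 + 4 + 2 = 7
(Check: W+ + W- = 28 should equal n(n+1)/2 = 28.)
Step 4: Test statistic W = min(W+, W-) = 7.
Step 5: Ties in |d|, so use the tie-corrected normal approximation.
        E[W] = n(n+1)/4 = 7*8/4 = 14.
        Tie groups: |d|=5 (t=3); sum(t^3 - t) = 24.
        Var[W] = n(n+1)(2n+1)/24 - sum(t^3-t)/48 = 840/24 - 24/48 = 34.5.
        z = (W - E[W]) / sqrt(Var[W]) = (7 - 14) / 5.8737 = -1.1918.
        Two-sided p = 2*Phi(z) = 0.233356.
Step 6: alpha = 0.05. fail to reject H0.

W+ = 21, W- = 7, W = min = 7, p = 0.233356, fail to reject H0.


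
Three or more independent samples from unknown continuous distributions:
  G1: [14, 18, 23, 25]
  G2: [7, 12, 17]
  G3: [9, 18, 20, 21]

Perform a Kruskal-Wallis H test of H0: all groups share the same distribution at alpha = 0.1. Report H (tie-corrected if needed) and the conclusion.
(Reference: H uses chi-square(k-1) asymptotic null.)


Step 1: Combine all N = 11 observations and assign midranks.
sorted (value, group, rank): (7,G2,1), (9,G3,2), (12,G2,3), (14,G1,4), (17,G2,5), (18,G1,6.5), (18,G3,6.5), (20,G3,8), (21,G3,9), (23,G1,10), (25,G1,11)
Step 2: Sum ranks within each group.
R_1 = 31.5 (n_1 = 4)
R_2 = 9 (n_2 = 3)
R_3 = 25.5 (n_3 = 4)
Step 3: H = 12/(N(N+1)) * sum(R_i^2/n_i) - 3(N+1)
     = 12/(11*12) * (31.5^2/4 + 9^2/3 + 25.5^2/4) - 3*12
     = 0.090909 * 437.625 - 36
     = 3.784091.
Step 4: Ties present; correction factor C = 1 - 6/(11^3 - 11) = 0.995455. Corrected H = 3.784091 / 0.995455 = 3.801370.
Step 5: Under H0, H ~ chi^2(2); p-value = 0.149466.
Step 6: alpha = 0.1. fail to reject H0.

H = 3.8014, df = 2, p = 0.149466, fail to reject H0.


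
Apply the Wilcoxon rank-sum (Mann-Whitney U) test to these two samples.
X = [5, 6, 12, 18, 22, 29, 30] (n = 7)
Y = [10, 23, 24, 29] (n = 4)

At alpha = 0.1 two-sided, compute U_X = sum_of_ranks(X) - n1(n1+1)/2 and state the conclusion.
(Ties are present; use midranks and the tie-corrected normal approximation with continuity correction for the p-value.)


Step 1: Combine and sort all 11 observations; assign midranks.
sorted (value, group): (5,X), (6,X), (10,Y), (12,X), (18,X), (22,X), (23,Y), (24,Y), (29,X), (29,Y), (30,X)
ranks: 5->1, 6->2, 10->3, 12->4, 18->5, 22->6, 23->7, 24->8, 29->9.5, 29->9.5, 30->11
Step 2: Rank sum for X: R1 = 1 + 2 + 4 + 5 + 6 + 9.5 + 11 = 38.5.
Step 3: U_X = R1 - n1(n1+1)/2 = 38.5 - 7*8/2 = 38.5 - 28 = 10.5.
       U_Y = n1*n2 - U_X = 28 - 10.5 = 17.5.
Step 4: Ties are present, so use the tie-corrected normal approximation (with continuity correction) for the p-value.
Step 5: p-value = 0.569872; compare to alpha = 0.1. fail to reject H0.

U_X = 10.5, p = 0.569872, fail to reject H0 at alpha = 0.1.


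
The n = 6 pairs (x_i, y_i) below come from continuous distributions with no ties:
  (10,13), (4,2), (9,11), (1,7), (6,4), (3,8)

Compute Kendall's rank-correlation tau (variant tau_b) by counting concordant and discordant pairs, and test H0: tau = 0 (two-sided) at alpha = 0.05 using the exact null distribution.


Step 1: Enumerate the 15 unordered pairs (i,j) with i<j and classify each by sign(x_j-x_i) * sign(y_j-y_i).
  (1,2):dx=-6,dy=-11->C; (1,3):dx=-1,dy=-2->C; (1,4):dx=-9,dy=-6->C; (1,5):dx=-4,dy=-9->C
  (1,6):dx=-7,dy=-5->C; (2,3):dx=+5,dy=+9->C; (2,4):dx=-3,dy=+5->D; (2,5):dx=+2,dy=+2->C
  (2,6):dx=-1,dy=+6->D; (3,4):dx=-8,dy=-4->C; (3,5):dx=-3,dy=-7->C; (3,6):dx=-6,dy=-3->C
  (4,5):dx=+5,dy=-3->D; (4,6):dx=+2,dy=+1->C; (5,6):dx=-3,dy=+4->D
Step 2: C = 11, D = 4, total pairs = 15.
Step 3: tau = (C - D)/(n(n-1)/2) = (11 - 4)/15 = 0.466667.
Step 4: Exact two-sided p-value (enumerate n! = 720 permutations of y under H0): p = 0.272222.
Step 5: alpha = 0.05. fail to reject H0.

tau_b = 0.4667 (C=11, D=4), p = 0.272222, fail to reject H0.


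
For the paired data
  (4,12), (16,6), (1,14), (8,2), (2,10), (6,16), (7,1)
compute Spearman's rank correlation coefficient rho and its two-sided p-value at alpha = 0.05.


Step 1: Rank x and y separately (midranks; no ties here).
rank(x): 4->3, 16->7, 1->1, 8->6, 2->2, 6->4, 7->5
rank(y): 12->5, 6->3, 14->6, 2->2, 10->4, 16->7, 1->1
Step 2: d_i = R_x(i) - R_y(i); compute d_i^2.
  (3-5)^2=4, (7-3)^2=16, (1-6)^2=25, (6-2)^2=16, (2-4)^2=4, (4-7)^2=9, (5-1)^2=16
sum(d^2) = 90.
Step 3: rho = 1 - 6*90 / (7*(7^2 - 1)) = 1 - 540/336 = -0.607143.
Step 4: Under H0, t = rho * sqrt((n-2)/(1-rho^2)) = -1.7086 ~ t(5).
Step 5: Two-sided p-value from the t-distribution with 5 df = 0.148231.
Step 6: alpha = 0.05. fail to reject H0.

rho = -0.6071, p = 0.148231, fail to reject H0 at alpha = 0.05.


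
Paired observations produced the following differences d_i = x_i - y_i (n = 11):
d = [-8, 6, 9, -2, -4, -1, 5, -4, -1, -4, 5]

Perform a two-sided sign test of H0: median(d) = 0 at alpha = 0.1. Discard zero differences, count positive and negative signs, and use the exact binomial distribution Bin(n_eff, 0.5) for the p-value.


Step 1: Discard zero differences. Original n = 11; n_eff = number of nonzero differences = 11.
Nonzero differences (with sign): -8, +6, +9, -2, -4, -1, +5, -4, -1, -4, +5
Step 2: Count signs: positive = 4, negative = 7.
Step 3: Under H0: P(positive) = 0.5, so the number of positives S ~ Bin(11, 0.5).
Step 4: Two-sided exact p-value = sum of Bin(11,0.5) probabilities at or below the observed probability = 0.548828.
Step 5: alpha = 0.1. fail to reject H0.

n_eff = 11, pos = 4, neg = 7, p = 0.548828, fail to reject H0.


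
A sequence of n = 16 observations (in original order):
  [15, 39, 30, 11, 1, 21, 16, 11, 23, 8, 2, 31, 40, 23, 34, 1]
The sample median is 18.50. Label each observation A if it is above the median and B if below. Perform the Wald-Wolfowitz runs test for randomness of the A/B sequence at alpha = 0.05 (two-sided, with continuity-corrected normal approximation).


Step 1: Compute median = 18.50; label A = above, B = below.
Labels in order: BAABBABBABBAAAAB  (n_A = 8, n_B = 8)
Step 2: Count runs R = 9.
Step 3: Under H0 (random ordering), E[R] = 2*n_A*n_B/(n_A+n_B) + 1 = 2*8*8/16 + 1 = 9.0000.
        Var[R] = 2*n_A*n_B*(2*n_A*n_B - n_A - n_B) / ((n_A+n_B)^2 * (n_A+n_B-1)) = 14336/3840 = 3.7333.
        SD[R] = 1.9322.
Step 4: R = E[R], so z = 0 with no continuity correction.
Step 5: Two-sided p-value via normal approximation = 2*(1 - Phi(|z|)) = 1.000000.
Step 6: alpha = 0.05. fail to reject H0.

R = 9, z = 0.0000, p = 1.000000, fail to reject H0.


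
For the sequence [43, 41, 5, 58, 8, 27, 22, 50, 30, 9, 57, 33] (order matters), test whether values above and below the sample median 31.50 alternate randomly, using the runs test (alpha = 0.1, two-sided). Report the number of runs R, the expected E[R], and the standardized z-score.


Step 1: Compute median = 31.50; label A = above, B = below.
Labels in order: AABABBBABBAA  (n_A = 6, n_B = 6)
Step 2: Count runs R = 7.
Step 3: Under H0 (random ordering), E[R] = 2*n_A*n_B/(n_A+n_B) + 1 = 2*6*6/12 + 1 = 7.0000.
        Var[R] = 2*n_A*n_B*(2*n_A*n_B - n_A - n_B) / ((n_A+n_B)^2 * (n_A+n_B-1)) = 4320/1584 = 2.7273.
        SD[R] = 1.6514.
Step 4: R = E[R], so z = 0 with no continuity correction.
Step 5: Two-sided p-value via normal approximation = 2*(1 - Phi(|z|)) = 1.000000.
Step 6: alpha = 0.1. fail to reject H0.

R = 7, z = 0.0000, p = 1.000000, fail to reject H0.


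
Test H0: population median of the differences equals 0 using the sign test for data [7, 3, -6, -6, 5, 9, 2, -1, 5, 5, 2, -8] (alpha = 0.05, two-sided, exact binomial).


Step 1: Discard zero differences. Original n = 12; n_eff = number of nonzero differences = 12.
Nonzero differences (with sign): +7, +3, -6, -6, +5, +9, +2, -1, +5, +5, +2, -8
Step 2: Count signs: positive = 8, negative = 4.
Step 3: Under H0: P(positive) = 0.5, so the number of positives S ~ Bin(12, 0.5).
Step 4: Two-sided exact p-value = sum of Bin(12,0.5) probabilities at or below the observed probability = 0.387695.
Step 5: alpha = 0.05. fail to reject H0.

n_eff = 12, pos = 8, neg = 4, p = 0.387695, fail to reject H0.


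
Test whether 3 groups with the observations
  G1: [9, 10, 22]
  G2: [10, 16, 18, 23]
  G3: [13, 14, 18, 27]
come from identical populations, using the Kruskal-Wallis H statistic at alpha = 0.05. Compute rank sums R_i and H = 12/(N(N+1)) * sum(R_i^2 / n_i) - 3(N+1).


Step 1: Combine all N = 11 observations and assign midranks.
sorted (value, group, rank): (9,G1,1), (10,G1,2.5), (10,G2,2.5), (13,G3,4), (14,G3,5), (16,G2,6), (18,G2,7.5), (18,G3,7.5), (22,G1,9), (23,G2,10), (27,G3,11)
Step 2: Sum ranks within each group.
R_1 = 12.5 (n_1 = 3)
R_2 = 26 (n_2 = 4)
R_3 = 27.5 (n_3 = 4)
Step 3: H = 12/(N(N+1)) * sum(R_i^2/n_i) - 3(N+1)
     = 12/(11*12) * (12.5^2/3 + 26^2/4 + 27.5^2/4) - 3*12
     = 0.090909 * 410.146 - 36
     = 1.285985.
Step 4: Ties present; correction factor C = 1 - 12/(11^3 - 11) = 0.990909. Corrected H = 1.285985 / 0.990909 = 1.297783.
Step 5: Under H0, H ~ chi^2(2); p-value = 0.522625.
Step 6: alpha = 0.05. fail to reject H0.

H = 1.2978, df = 2, p = 0.522625, fail to reject H0.


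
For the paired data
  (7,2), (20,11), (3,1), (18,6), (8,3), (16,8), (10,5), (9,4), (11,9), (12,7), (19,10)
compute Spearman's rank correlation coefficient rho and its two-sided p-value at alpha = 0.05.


Step 1: Rank x and y separately (midranks; no ties here).
rank(x): 7->2, 20->11, 3->1, 18->9, 8->3, 16->8, 10->5, 9->4, 11->6, 12->7, 19->10
rank(y): 2->2, 11->11, 1->1, 6->6, 3->3, 8->8, 5->5, 4->4, 9->9, 7->7, 10->10
Step 2: d_i = R_x(i) - R_y(i); compute d_i^2.
  (2-2)^2=0, (11-11)^2=0, (1-1)^2=0, (9-6)^2=9, (3-3)^2=0, (8-8)^2=0, (5-5)^2=0, (4-4)^2=0, (6-9)^2=9, (7-7)^2=0, (10-10)^2=0
sum(d^2) = 18.
Step 3: rho = 1 - 6*18 / (11*(11^2 - 1)) = 1 - 108/1320 = 0.918182.
Step 4: Under H0, t = rho * sqrt((n-2)/(1-rho^2)) = 6.9531 ~ t(9).
Step 5: Two-sided p-value from the t-distribution with 9 df = 0.000067.
Step 6: alpha = 0.05. reject H0.

rho = 0.9182, p = 0.000067, reject H0 at alpha = 0.05.
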